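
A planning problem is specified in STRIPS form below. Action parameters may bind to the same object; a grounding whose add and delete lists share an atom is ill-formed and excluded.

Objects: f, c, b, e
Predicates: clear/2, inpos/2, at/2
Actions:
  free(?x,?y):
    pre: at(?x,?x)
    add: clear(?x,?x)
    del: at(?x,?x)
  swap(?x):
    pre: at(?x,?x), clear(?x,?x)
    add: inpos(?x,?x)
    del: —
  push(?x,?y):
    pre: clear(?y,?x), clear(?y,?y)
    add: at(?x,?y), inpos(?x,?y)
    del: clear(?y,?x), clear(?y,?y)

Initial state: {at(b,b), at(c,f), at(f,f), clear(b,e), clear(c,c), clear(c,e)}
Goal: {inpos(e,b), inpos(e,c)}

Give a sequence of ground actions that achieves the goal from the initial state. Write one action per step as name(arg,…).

1. free(b,f)  →  {at(c,f), at(f,f), clear(b,b), clear(b,e), clear(c,c), clear(c,e)}
2. push(e,c)  →  {at(c,f), at(e,c), at(f,f), clear(b,b), clear(b,e), inpos(e,c)}
3. push(e,b)  →  {at(c,f), at(e,b), at(e,c), at(f,f), inpos(e,b), inpos(e,c)}

free(b,f); push(e,c); push(e,b)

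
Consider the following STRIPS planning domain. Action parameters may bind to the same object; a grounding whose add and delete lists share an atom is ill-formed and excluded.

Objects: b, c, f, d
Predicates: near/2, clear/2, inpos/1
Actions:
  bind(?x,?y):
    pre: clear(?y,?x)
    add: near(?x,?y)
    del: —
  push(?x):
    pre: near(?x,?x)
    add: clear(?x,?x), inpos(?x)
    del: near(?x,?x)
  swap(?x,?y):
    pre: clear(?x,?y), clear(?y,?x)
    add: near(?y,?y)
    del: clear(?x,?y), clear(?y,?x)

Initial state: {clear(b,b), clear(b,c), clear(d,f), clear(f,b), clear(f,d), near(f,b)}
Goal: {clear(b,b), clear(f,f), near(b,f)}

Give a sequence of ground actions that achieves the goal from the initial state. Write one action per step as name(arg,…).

1. bind(b,f)  →  {clear(b,b), clear(b,c), clear(d,f), clear(f,b), clear(f,d), near(b,f), near(f,b)}
2. swap(d,f)  →  {clear(b,b), clear(b,c), clear(f,b), near(b,f), near(f,b), near(f,f)}
3. push(f)  →  {clear(b,b), clear(b,c), clear(f,b), clear(f,f), inpos(f), near(b,f), near(f,b)}

bind(b,f); swap(d,f); push(f)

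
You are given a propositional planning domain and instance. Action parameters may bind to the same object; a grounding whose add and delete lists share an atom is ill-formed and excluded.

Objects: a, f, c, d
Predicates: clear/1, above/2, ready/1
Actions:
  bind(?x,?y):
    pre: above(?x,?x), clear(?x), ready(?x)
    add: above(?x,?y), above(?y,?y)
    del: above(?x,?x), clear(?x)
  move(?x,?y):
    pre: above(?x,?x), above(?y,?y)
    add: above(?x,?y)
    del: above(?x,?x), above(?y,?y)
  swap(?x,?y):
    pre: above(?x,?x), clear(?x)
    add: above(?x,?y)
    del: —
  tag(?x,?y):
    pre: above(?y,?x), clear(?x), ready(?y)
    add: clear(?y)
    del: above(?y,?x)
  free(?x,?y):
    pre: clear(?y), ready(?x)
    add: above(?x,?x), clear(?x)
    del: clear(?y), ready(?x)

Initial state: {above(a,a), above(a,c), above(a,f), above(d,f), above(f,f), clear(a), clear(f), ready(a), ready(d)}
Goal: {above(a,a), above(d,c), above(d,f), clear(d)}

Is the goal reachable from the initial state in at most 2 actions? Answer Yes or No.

Yes

1. free(d,a)  →  {above(a,a), above(a,c), above(a,f), above(d,d), above(d,f), above(f,f), clear(d), clear(f), ready(a)}
2. swap(d,c)  →  {above(a,a), above(a,c), above(a,f), above(d,c), above(d,d), above(d,f), above(f,f), clear(d), clear(f), ready(a)}
optimal plan length = 2; 2 ≤ 2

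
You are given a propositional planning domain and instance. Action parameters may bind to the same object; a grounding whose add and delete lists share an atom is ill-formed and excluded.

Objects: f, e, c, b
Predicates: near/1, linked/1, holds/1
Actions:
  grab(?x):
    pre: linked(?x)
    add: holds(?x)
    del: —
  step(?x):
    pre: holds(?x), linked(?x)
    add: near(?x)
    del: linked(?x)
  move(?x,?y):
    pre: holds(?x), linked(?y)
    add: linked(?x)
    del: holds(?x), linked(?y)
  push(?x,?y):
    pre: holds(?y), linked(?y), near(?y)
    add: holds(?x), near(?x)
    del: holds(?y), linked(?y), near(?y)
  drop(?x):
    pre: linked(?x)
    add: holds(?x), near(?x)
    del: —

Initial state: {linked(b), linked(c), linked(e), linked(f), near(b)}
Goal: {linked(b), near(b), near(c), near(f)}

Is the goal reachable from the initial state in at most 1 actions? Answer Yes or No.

1. drop(f)  →  {holds(f), linked(b), linked(c), linked(e), linked(f), near(b), near(f)}
2. drop(c)  →  {holds(c), holds(f), linked(b), linked(c), linked(e), linked(f), near(b), near(c), near(f)}
optimal plan length = 2; 2 > 1

No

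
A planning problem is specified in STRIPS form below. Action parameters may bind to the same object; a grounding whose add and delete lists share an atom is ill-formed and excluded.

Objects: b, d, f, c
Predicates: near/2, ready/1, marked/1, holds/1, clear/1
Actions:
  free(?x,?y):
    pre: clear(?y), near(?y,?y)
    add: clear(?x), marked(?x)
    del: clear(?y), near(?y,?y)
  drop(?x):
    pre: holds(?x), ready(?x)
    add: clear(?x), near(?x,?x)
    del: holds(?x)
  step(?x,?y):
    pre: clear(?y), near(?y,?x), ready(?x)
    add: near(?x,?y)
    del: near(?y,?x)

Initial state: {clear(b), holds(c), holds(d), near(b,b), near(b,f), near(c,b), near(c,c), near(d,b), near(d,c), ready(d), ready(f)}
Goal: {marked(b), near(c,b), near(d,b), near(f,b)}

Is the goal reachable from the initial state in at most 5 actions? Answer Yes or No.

Yes

1. free(c,b)  →  {clear(c), holds(c), holds(d), marked(c), near(b,f), near(c,b), near(c,c), near(d,b), near(d,c), ready(d), ready(f)}
2. free(b,c)  →  {clear(b), holds(c), holds(d), marked(b), marked(c), near(b,f), near(c,b), near(d,b), near(d,c), ready(d), ready(f)}
3. step(f,b)  →  {clear(b), holds(c), holds(d), marked(b), marked(c), near(c,b), near(d,b), near(d,c), near(f,b), ready(d), ready(f)}
optimal plan length = 3; 3 ≤ 5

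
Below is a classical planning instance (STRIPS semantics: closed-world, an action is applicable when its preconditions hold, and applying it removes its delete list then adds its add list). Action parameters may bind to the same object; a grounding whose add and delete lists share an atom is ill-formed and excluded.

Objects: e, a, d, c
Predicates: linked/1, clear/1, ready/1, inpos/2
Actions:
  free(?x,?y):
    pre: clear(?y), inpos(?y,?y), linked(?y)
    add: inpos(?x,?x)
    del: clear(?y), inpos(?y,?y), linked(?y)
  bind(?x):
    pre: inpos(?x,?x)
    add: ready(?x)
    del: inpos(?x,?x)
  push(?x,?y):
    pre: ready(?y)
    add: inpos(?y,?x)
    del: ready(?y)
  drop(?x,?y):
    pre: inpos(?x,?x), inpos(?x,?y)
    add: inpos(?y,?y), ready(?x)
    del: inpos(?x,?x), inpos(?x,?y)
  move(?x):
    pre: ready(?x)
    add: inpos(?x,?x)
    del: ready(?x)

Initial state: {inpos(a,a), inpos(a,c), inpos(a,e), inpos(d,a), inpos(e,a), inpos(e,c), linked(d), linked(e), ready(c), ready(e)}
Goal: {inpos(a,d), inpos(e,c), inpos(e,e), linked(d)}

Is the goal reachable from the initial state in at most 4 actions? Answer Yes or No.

Yes

1. drop(a,e)  →  {inpos(a,c), inpos(d,a), inpos(e,a), inpos(e,c), inpos(e,e), linked(d), linked(e), ready(a), ready(c), ready(e)}
2. push(d,a)  →  {inpos(a,c), inpos(a,d), inpos(d,a), inpos(e,a), inpos(e,c), inpos(e,e), linked(d), linked(e), ready(c), ready(e)}
optimal plan length = 2; 2 ≤ 4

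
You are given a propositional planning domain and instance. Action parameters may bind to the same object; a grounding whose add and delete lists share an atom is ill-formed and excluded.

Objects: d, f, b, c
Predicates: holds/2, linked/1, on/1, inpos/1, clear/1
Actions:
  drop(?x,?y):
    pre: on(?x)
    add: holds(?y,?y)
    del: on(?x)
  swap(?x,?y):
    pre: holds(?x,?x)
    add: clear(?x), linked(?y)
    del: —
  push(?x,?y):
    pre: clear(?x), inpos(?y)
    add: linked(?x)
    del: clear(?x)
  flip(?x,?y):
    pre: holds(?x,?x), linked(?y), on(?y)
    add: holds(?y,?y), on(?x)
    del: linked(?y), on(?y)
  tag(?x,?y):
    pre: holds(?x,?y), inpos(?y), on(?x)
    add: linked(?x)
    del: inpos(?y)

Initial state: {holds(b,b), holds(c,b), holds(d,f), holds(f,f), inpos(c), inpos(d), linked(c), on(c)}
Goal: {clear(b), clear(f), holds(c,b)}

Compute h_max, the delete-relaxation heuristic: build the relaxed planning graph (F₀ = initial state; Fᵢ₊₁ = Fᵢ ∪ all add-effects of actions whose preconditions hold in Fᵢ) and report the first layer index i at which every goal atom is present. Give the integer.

1

F0 = init (8 atoms)
F1 = F0 ∪ {clear(b), clear(f), holds(c,c), holds(d,d), linked(b), linked(d), linked(f), on(b), on(f)}  (17 atoms)
goal ⊆ F1  ⇒  h_max = 1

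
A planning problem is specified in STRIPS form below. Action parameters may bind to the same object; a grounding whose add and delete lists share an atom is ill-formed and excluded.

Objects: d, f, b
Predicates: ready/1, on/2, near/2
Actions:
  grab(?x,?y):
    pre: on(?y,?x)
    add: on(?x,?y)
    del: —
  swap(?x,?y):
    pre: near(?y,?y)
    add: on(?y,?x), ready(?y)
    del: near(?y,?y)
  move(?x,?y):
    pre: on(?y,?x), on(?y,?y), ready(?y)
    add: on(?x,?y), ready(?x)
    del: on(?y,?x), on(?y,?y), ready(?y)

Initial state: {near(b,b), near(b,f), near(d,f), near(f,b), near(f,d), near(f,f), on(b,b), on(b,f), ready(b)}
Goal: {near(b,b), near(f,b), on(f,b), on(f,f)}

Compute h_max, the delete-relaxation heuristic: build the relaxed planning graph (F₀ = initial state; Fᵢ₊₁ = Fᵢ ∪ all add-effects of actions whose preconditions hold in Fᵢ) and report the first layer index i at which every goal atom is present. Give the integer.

F0 = init (9 atoms)
F1 = F0 ∪ {on(b,d), on(f,b), on(f,d), on(f,f), ready(f)}  (14 atoms)
goal ⊆ F1  ⇒  h_max = 1

1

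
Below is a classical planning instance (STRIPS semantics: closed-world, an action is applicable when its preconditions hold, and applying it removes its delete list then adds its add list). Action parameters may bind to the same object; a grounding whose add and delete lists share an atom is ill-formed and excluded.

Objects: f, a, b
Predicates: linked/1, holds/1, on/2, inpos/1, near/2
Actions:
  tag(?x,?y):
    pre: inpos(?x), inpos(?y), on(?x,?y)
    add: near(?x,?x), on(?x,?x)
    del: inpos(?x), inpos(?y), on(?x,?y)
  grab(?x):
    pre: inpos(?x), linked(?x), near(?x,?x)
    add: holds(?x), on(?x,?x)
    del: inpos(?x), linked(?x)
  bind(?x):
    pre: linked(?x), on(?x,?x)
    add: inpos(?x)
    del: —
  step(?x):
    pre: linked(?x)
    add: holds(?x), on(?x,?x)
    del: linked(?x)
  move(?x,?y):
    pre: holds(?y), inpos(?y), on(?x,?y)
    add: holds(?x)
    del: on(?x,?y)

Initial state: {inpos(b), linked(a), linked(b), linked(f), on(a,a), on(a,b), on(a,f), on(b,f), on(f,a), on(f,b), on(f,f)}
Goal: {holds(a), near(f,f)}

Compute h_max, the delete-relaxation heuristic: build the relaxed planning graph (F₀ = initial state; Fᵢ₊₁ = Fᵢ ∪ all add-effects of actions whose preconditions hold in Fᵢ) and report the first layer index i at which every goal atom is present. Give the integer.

F0 = init (11 atoms)
F1 = F0 ∪ {holds(a), holds(b), holds(f), inpos(a), inpos(f), on(b,b)}  (17 atoms)
F2 = F1 ∪ {near(a,a), near(b,b), near(f,f)}  (20 atoms)
goal ⊆ F2  ⇒  h_max = 2

2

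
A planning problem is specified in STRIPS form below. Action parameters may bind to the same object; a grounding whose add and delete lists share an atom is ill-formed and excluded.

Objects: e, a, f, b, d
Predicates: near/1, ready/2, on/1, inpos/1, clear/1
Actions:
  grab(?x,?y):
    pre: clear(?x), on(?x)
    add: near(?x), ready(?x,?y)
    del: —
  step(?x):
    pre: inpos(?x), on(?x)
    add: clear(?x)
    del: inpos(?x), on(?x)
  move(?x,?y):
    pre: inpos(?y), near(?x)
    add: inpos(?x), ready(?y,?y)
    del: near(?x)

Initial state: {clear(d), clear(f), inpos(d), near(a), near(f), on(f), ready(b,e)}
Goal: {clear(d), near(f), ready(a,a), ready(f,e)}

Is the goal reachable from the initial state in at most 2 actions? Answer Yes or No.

No

1. move(a,d)  →  {clear(d), clear(f), inpos(a), inpos(d), near(f), on(f), ready(b,e), ready(d,d)}
2. move(f,a)  →  {clear(d), clear(f), inpos(a), inpos(d), inpos(f), on(f), ready(a,a), ready(b,e), ready(d,d)}
3. grab(f,e)  →  {clear(d), clear(f), inpos(a), inpos(d), inpos(f), near(f), on(f), ready(a,a), ready(b,e), ready(d,d), ready(f,e)}
optimal plan length = 3; 3 > 2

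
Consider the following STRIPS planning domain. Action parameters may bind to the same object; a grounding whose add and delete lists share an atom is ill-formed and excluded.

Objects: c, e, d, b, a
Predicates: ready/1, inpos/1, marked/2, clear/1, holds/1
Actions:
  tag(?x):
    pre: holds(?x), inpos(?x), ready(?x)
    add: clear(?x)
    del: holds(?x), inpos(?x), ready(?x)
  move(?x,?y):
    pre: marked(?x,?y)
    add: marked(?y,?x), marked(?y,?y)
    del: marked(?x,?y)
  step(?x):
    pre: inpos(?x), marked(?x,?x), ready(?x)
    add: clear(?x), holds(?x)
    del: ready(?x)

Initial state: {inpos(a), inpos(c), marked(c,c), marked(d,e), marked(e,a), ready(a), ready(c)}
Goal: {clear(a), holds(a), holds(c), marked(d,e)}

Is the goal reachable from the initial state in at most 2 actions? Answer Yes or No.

1. move(e,a)  →  {inpos(a), inpos(c), marked(a,a), marked(a,e), marked(c,c), marked(d,e), ready(a), ready(c)}
2. step(c)  →  {clear(c), holds(c), inpos(a), inpos(c), marked(a,a), marked(a,e), marked(c,c), marked(d,e), ready(a)}
3. step(a)  →  {clear(a), clear(c), holds(a), holds(c), inpos(a), inpos(c), marked(a,a), marked(a,e), marked(c,c), marked(d,e)}
optimal plan length = 3; 3 > 2

No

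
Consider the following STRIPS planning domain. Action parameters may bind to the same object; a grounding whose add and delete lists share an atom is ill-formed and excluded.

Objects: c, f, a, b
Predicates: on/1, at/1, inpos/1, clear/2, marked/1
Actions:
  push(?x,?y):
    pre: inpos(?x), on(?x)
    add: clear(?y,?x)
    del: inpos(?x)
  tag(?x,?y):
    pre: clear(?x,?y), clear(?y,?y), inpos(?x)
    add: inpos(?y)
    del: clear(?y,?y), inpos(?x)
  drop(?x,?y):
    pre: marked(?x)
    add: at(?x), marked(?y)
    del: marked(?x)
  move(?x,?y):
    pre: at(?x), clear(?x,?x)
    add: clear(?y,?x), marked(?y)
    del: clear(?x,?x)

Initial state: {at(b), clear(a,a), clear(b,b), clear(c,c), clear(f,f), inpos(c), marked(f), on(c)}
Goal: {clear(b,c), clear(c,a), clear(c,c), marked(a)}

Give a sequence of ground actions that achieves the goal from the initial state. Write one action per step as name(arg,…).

1. push(c,b)  →  {at(b), clear(a,a), clear(b,b), clear(b,c), clear(c,c), clear(f,f), marked(f), on(c)}
2. drop(f,a)  →  {at(b), at(f), clear(a,a), clear(b,b), clear(b,c), clear(c,c), clear(f,f), marked(a), on(c)}
3. drop(a,c)  →  {at(a), at(b), at(f), clear(a,a), clear(b,b), clear(b,c), clear(c,c), clear(f,f), marked(c), on(c)}
4. drop(c,a)  →  {at(a), at(b), at(c), at(f), clear(a,a), clear(b,b), clear(b,c), clear(c,c), clear(f,f), marked(a), on(c)}
5. move(a,c)  →  {at(a), at(b), at(c), at(f), clear(b,b), clear(b,c), clear(c,a), clear(c,c), clear(f,f), marked(a), marked(c), on(c)}

push(c,b); drop(f,a); drop(a,c); drop(c,a); move(a,c)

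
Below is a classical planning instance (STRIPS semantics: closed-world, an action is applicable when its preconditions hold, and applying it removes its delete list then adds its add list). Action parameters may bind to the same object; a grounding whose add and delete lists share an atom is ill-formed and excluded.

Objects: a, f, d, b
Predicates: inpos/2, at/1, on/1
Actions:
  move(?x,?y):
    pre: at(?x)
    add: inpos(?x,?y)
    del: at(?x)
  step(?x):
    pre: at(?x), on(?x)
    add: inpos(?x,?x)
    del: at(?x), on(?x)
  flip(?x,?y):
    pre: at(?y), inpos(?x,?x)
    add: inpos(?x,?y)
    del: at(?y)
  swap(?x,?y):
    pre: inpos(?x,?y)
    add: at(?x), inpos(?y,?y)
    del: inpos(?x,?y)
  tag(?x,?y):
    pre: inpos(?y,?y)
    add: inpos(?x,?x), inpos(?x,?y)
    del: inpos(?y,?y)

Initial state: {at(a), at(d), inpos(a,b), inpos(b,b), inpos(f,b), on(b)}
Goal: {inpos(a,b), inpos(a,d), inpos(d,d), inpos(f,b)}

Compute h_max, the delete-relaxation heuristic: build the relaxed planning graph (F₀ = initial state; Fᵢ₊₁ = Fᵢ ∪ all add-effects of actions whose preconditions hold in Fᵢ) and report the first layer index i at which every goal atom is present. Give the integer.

F0 = init (6 atoms)
F1 = F0 ∪ {at(f), inpos(a,a), inpos(a,d), inpos(a,f), inpos(b,a), inpos(b,d), inpos(d,a), inpos(d,b), inpos(d,d), inpos(d,f), inpos(f,f)}  (17 atoms)
goal ⊆ F1  ⇒  h_max = 1

1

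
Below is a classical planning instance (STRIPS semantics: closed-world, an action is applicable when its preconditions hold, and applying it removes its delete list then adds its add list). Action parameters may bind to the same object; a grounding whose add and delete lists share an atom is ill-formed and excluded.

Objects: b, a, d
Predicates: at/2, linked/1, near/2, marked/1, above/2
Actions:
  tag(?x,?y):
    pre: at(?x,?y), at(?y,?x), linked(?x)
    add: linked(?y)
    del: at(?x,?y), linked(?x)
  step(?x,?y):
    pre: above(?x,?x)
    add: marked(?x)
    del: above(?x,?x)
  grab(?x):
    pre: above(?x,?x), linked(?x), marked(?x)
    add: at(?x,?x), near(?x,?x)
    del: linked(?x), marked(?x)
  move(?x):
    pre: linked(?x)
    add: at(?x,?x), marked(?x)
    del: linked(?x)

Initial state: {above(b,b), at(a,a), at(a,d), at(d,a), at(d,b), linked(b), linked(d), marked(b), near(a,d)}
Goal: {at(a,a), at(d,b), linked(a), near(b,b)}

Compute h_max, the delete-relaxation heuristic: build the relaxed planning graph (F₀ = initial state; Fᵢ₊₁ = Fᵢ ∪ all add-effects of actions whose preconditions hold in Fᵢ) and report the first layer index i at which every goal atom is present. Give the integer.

F0 = init (9 atoms)
F1 = F0 ∪ {at(b,b), at(d,d), linked(a), marked(d), near(b,b)}  (14 atoms)
goal ⊆ F1  ⇒  h_max = 1

1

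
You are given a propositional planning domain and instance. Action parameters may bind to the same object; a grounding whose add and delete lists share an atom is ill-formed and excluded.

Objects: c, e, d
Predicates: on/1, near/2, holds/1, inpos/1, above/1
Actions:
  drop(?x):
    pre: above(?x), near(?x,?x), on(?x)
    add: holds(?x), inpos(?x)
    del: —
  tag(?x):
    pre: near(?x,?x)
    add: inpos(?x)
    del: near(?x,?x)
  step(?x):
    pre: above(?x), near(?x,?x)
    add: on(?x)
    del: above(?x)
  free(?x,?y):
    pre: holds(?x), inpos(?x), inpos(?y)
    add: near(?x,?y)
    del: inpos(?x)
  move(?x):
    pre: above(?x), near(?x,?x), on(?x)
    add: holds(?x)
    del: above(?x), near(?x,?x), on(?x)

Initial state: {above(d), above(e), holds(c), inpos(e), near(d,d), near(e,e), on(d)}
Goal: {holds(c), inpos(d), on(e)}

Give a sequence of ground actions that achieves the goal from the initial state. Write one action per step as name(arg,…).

1. drop(d)  →  {above(d), above(e), holds(c), holds(d), inpos(d), inpos(e), near(d,d), near(e,e), on(d)}
2. step(e)  →  {above(d), holds(c), holds(d), inpos(d), inpos(e), near(d,d), near(e,e), on(d), on(e)}

drop(d); step(e)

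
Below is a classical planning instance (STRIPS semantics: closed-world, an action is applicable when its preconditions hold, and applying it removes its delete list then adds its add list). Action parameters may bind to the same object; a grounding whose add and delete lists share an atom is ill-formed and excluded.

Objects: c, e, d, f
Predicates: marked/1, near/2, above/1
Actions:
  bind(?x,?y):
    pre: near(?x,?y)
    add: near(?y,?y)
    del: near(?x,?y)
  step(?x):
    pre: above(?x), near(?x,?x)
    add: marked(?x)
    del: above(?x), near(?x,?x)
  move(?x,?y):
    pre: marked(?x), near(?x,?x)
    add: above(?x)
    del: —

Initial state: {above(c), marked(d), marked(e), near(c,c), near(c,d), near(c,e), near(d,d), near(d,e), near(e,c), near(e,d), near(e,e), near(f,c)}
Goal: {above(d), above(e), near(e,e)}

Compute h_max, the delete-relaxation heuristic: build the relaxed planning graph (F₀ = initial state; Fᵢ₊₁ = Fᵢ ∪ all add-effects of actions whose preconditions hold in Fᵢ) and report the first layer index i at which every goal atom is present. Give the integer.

F0 = init (12 atoms)
F1 = F0 ∪ {above(d), above(e), marked(c)}  (15 atoms)
goal ⊆ F1  ⇒  h_max = 1

1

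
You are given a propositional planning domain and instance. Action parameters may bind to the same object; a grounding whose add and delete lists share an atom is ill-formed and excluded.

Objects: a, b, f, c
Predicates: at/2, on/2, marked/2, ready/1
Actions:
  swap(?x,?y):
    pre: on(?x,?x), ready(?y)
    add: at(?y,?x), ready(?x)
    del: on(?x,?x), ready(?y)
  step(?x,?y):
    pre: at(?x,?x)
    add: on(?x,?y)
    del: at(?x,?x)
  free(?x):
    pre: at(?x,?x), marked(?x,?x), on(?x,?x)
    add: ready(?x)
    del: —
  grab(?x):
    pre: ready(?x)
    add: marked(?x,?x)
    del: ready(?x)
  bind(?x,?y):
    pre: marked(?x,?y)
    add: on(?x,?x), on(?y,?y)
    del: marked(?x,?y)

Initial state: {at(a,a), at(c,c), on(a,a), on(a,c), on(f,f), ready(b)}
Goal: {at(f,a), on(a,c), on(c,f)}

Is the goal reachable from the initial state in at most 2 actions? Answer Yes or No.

No

1. swap(f,b)  →  {at(a,a), at(b,f), at(c,c), on(a,a), on(a,c), ready(f)}
2. swap(a,f)  →  {at(a,a), at(b,f), at(c,c), at(f,a), on(a,c), ready(a)}
3. step(c,f)  →  {at(a,a), at(b,f), at(f,a), on(a,c), on(c,f), ready(a)}
optimal plan length = 3; 3 > 2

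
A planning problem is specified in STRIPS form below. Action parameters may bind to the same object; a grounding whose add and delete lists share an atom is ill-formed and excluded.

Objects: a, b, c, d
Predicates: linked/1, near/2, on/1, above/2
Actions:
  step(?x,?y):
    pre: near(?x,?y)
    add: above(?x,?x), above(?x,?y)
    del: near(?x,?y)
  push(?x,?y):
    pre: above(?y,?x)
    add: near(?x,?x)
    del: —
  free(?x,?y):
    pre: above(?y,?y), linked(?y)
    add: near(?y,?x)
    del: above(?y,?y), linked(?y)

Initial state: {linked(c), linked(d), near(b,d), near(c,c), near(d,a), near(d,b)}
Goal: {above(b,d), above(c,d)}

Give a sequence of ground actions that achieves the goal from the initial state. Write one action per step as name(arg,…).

step(b,d); step(c,c); free(d,c); step(c,d)

1. step(b,d)  →  {above(b,b), above(b,d), linked(c), linked(d), near(c,c), near(d,a), near(d,b)}
2. step(c,c)  →  {above(b,b), above(b,d), above(c,c), linked(c), linked(d), near(d,a), near(d,b)}
3. free(d,c)  →  {above(b,b), above(b,d), linked(d), near(c,d), near(d,a), near(d,b)}
4. step(c,d)  →  {above(b,b), above(b,d), above(c,c), above(c,d), linked(d), near(d,a), near(d,b)}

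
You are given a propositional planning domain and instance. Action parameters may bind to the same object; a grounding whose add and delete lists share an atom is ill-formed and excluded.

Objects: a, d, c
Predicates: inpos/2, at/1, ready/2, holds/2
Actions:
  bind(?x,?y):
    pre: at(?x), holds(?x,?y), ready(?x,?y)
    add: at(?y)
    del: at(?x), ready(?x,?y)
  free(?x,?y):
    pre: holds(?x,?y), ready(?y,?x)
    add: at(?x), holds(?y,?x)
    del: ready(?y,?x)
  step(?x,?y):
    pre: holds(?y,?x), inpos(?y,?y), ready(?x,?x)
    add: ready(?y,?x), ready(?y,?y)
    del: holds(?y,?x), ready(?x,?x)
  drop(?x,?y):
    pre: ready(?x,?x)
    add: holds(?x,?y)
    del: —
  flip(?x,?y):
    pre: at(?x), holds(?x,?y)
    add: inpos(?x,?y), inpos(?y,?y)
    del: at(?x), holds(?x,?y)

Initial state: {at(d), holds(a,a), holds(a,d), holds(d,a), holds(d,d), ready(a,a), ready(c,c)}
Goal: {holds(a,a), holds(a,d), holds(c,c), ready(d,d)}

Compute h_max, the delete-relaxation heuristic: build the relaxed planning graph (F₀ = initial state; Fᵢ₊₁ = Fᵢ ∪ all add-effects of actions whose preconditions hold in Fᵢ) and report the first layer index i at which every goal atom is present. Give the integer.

2

F0 = init (7 atoms)
F1 = F0 ∪ {at(a), holds(a,c), holds(c,a), holds(c,c), holds(c,d), inpos(a,a), inpos(d,a), inpos(d,d)}  (15 atoms)
F2 = F1 ∪ {at(c), inpos(a,c), inpos(a,d), inpos(c,c), ready(a,c), ready(d,a), ready(d,d)}  (22 atoms)
goal ⊆ F2  ⇒  h_max = 2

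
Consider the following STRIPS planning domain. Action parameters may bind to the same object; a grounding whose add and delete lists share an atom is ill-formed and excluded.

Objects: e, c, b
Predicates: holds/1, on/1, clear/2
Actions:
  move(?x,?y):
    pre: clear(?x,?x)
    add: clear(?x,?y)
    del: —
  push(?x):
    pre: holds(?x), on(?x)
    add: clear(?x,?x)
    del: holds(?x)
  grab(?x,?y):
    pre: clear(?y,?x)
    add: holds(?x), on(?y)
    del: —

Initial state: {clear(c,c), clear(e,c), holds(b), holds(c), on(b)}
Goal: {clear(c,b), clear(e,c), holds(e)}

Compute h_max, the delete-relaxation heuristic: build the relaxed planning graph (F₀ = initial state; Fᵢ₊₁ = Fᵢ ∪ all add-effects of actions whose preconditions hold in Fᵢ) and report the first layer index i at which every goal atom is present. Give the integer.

F0 = init (5 atoms)
F1 = F0 ∪ {clear(b,b), clear(c,b), clear(c,e), on(c), on(e)}  (10 atoms)
F2 = F1 ∪ {clear(b,c), clear(b,e), holds(e)}  (13 atoms)
goal ⊆ F2  ⇒  h_max = 2

2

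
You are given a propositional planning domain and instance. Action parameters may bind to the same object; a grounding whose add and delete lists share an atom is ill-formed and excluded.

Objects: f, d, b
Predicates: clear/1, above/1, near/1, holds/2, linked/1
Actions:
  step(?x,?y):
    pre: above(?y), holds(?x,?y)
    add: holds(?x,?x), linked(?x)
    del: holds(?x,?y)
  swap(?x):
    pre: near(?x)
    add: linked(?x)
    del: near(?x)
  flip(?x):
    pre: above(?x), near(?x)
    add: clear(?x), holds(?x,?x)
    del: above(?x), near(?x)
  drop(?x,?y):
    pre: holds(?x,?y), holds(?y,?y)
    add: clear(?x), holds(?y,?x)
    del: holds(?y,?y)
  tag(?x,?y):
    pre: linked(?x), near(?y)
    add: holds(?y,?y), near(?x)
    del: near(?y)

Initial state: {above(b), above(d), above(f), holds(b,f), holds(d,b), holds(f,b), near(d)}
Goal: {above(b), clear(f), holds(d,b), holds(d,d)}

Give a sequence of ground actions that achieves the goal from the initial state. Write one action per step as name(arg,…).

step(f,b); tag(f,d); flip(f)

1. step(f,b)  →  {above(b), above(d), above(f), holds(b,f), holds(d,b), holds(f,f), linked(f), near(d)}
2. tag(f,d)  →  {above(b), above(d), above(f), holds(b,f), holds(d,b), holds(d,d), holds(f,f), linked(f), near(f)}
3. flip(f)  →  {above(b), above(d), clear(f), holds(b,f), holds(d,b), holds(d,d), holds(f,f), linked(f)}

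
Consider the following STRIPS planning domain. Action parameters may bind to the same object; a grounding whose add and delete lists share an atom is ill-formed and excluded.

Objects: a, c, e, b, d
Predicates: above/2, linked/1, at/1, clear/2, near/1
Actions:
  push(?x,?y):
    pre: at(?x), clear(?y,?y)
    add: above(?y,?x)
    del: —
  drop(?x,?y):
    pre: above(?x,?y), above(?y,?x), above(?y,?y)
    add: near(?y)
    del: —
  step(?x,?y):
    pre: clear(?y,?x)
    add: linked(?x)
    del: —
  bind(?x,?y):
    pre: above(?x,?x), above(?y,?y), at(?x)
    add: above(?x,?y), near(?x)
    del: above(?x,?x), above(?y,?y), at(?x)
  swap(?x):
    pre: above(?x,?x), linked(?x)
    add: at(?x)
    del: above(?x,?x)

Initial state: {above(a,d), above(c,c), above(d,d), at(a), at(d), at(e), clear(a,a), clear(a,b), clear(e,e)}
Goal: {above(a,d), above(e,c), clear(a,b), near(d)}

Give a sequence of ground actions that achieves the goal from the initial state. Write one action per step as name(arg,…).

push(e,e); drop(d,d); bind(e,c)

1. push(e,e)  →  {above(a,d), above(c,c), above(d,d), above(e,e), at(a), at(d), at(e), clear(a,a), clear(a,b), clear(e,e)}
2. drop(d,d)  →  {above(a,d), above(c,c), above(d,d), above(e,e), at(a), at(d), at(e), clear(a,a), clear(a,b), clear(e,e), near(d)}
3. bind(e,c)  →  {above(a,d), above(d,d), above(e,c), at(a), at(d), clear(a,a), clear(a,b), clear(e,e), near(d), near(e)}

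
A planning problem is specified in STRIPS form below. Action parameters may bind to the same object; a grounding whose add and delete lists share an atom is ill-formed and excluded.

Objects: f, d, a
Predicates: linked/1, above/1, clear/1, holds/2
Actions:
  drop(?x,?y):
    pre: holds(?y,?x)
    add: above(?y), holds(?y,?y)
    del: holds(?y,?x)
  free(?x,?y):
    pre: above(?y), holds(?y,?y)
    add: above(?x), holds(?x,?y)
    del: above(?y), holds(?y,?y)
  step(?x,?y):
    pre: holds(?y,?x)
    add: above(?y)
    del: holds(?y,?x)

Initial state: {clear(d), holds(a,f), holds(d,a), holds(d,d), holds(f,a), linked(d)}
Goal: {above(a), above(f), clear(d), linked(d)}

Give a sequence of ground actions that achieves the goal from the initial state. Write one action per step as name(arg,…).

drop(f,a); drop(a,f)

1. drop(f,a)  →  {above(a), clear(d), holds(a,a), holds(d,a), holds(d,d), holds(f,a), linked(d)}
2. drop(a,f)  →  {above(a), above(f), clear(d), holds(a,a), holds(d,a), holds(d,d), holds(f,f), linked(d)}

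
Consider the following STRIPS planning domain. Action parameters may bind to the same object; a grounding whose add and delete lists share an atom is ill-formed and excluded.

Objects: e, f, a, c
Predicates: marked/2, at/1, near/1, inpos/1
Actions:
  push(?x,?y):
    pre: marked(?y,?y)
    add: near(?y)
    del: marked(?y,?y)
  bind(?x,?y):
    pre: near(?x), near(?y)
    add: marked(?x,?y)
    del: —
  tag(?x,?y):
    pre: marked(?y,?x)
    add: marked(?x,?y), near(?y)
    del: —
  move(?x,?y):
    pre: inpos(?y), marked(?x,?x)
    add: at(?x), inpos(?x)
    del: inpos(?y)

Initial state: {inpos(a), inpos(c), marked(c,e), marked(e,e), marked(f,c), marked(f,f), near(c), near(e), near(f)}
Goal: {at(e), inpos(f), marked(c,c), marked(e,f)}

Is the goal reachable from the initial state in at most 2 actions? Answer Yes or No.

1. bind(e,f)  →  {inpos(a), inpos(c), marked(c,e), marked(e,e), marked(e,f), marked(f,c), marked(f,f), near(c), near(e), near(f)}
2. bind(c,c)  →  {inpos(a), inpos(c), marked(c,c), marked(c,e), marked(e,e), marked(e,f), marked(f,c), marked(f,f), near(c), near(e), near(f)}
3. move(e,a)  →  {at(e), inpos(c), inpos(e), marked(c,c), marked(c,e), marked(e,e), marked(e,f), marked(f,c), marked(f,f), near(c), near(e), near(f)}
4. move(f,e)  →  {at(e), at(f), inpos(c), inpos(f), marked(c,c), marked(c,e), marked(e,e), marked(e,f), marked(f,c), marked(f,f), near(c), near(e), near(f)}
optimal plan length = 4; 4 > 2

No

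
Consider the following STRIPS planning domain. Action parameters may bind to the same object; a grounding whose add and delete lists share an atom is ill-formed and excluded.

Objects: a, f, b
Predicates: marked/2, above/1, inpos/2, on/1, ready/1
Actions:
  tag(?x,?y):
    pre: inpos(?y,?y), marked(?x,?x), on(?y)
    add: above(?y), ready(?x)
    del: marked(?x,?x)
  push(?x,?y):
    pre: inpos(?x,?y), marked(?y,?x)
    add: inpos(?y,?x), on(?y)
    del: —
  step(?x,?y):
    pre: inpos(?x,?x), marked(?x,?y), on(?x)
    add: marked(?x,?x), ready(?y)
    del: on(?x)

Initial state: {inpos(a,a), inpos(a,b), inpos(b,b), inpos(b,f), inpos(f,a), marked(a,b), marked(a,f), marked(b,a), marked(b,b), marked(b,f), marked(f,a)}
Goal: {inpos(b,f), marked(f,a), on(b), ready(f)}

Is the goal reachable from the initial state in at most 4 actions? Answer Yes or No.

1. push(a,b)  →  {inpos(a,a), inpos(a,b), inpos(b,a), inpos(b,b), inpos(b,f), inpos(f,a), marked(a,b), marked(a,f), marked(b,a), marked(b,b), marked(b,f), marked(f,a), on(b)}
2. push(f,a)  →  {inpos(a,a), inpos(a,b), inpos(a,f), inpos(b,a), inpos(b,b), inpos(b,f), inpos(f,a), marked(a,b), marked(a,f), marked(b,a), marked(b,b), marked(b,f), marked(f,a), on(a), on(b)}
3. step(a,f)  →  {inpos(a,a), inpos(a,b), inpos(a,f), inpos(b,a), inpos(b,b), inpos(b,f), inpos(f,a), marked(a,a), marked(a,b), marked(a,f), marked(b,a), marked(b,b), marked(b,f), marked(f,a), on(b), ready(f)}
optimal plan length = 3; 3 ≤ 4

Yes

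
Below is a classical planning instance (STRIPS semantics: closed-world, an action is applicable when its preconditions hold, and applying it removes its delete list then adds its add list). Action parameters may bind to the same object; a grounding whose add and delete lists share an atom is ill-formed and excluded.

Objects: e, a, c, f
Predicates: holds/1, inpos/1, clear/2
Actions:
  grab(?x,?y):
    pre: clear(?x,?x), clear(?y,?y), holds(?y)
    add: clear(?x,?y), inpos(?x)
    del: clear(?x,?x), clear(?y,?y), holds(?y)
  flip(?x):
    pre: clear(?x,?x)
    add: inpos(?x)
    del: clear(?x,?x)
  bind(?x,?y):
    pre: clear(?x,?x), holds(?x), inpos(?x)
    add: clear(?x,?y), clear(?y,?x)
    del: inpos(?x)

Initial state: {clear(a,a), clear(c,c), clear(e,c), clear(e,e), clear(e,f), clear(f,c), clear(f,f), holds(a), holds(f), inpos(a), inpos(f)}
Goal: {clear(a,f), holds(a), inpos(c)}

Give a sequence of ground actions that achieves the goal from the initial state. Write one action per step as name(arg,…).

grab(a,f); flip(c)

1. grab(a,f)  →  {clear(a,f), clear(c,c), clear(e,c), clear(e,e), clear(e,f), clear(f,c), holds(a), inpos(a), inpos(f)}
2. flip(c)  →  {clear(a,f), clear(e,c), clear(e,e), clear(e,f), clear(f,c), holds(a), inpos(a), inpos(c), inpos(f)}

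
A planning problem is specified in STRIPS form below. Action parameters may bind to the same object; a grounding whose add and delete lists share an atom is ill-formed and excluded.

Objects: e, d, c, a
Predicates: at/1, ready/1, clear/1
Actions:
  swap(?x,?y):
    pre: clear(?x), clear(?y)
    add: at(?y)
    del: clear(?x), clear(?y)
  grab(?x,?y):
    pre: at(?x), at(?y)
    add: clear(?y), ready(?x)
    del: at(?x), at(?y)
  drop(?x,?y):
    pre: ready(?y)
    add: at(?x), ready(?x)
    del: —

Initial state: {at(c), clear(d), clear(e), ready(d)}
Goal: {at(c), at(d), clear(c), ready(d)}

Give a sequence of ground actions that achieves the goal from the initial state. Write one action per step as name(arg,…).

1. swap(e,d)  →  {at(c), at(d), ready(d)}
2. grab(c,c)  →  {at(d), clear(c), ready(c), ready(d)}
3. drop(c,d)  →  {at(c), at(d), clear(c), ready(c), ready(d)}

swap(e,d); grab(c,c); drop(c,d)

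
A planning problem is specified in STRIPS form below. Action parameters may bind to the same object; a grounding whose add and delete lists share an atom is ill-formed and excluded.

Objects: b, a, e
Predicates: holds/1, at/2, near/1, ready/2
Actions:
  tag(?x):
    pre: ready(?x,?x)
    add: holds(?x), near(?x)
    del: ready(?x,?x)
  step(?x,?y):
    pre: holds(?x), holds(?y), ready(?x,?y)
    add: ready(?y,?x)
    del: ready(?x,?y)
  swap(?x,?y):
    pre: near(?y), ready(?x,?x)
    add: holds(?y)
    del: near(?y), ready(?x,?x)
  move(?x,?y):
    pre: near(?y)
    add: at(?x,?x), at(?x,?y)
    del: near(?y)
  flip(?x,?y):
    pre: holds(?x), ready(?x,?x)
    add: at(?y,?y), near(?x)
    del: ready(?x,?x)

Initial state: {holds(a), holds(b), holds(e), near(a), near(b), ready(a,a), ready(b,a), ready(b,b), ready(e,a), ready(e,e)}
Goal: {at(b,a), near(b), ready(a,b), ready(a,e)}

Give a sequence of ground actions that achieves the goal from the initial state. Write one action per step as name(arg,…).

step(b,a); step(e,a); move(b,a)

1. step(b,a)  →  {holds(a), holds(b), holds(e), near(a), near(b), ready(a,a), ready(a,b), ready(b,b), ready(e,a), ready(e,e)}
2. step(e,a)  →  {holds(a), holds(b), holds(e), near(a), near(b), ready(a,a), ready(a,b), ready(a,e), ready(b,b), ready(e,e)}
3. move(b,a)  →  {at(b,a), at(b,b), holds(a), holds(b), holds(e), near(b), ready(a,a), ready(a,b), ready(a,e), ready(b,b), ready(e,e)}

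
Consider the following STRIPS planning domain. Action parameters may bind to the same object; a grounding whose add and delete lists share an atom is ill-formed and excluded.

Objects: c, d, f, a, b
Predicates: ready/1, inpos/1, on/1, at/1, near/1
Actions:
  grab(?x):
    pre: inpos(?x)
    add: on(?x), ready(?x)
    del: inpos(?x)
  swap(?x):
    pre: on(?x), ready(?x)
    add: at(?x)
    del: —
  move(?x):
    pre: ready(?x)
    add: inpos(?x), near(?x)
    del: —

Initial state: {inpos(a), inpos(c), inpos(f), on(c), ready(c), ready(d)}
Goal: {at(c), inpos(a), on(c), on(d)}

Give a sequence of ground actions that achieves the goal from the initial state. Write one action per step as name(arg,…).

1. swap(c)  →  {at(c), inpos(a), inpos(c), inpos(f), on(c), ready(c), ready(d)}
2. move(d)  →  {at(c), inpos(a), inpos(c), inpos(d), inpos(f), near(d), on(c), ready(c), ready(d)}
3. grab(d)  →  {at(c), inpos(a), inpos(c), inpos(f), near(d), on(c), on(d), ready(c), ready(d)}

swap(c); move(d); grab(d)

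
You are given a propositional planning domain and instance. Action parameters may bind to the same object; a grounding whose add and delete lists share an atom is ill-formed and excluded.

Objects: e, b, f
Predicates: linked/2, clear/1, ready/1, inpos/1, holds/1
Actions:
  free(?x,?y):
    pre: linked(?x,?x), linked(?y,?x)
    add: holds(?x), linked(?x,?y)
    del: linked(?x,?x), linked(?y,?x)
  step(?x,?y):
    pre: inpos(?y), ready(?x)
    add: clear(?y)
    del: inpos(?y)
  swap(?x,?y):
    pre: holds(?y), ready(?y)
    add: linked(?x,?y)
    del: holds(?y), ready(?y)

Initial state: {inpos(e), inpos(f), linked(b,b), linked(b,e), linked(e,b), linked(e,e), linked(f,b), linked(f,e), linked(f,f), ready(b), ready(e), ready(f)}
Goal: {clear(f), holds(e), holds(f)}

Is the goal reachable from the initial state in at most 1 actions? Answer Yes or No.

1. free(e,f)  →  {holds(e), inpos(e), inpos(f), linked(b,b), linked(b,e), linked(e,b), linked(e,f), linked(f,b), linked(f,f), ready(b), ready(e), ready(f)}
2. free(f,e)  →  {holds(e), holds(f), inpos(e), inpos(f), linked(b,b), linked(b,e), linked(e,b), linked(f,b), linked(f,e), ready(b), ready(e), ready(f)}
3. step(e,f)  →  {clear(f), holds(e), holds(f), inpos(e), linked(b,b), linked(b,e), linked(e,b), linked(f,b), linked(f,e), ready(b), ready(e), ready(f)}
optimal plan length = 3; 3 > 1

No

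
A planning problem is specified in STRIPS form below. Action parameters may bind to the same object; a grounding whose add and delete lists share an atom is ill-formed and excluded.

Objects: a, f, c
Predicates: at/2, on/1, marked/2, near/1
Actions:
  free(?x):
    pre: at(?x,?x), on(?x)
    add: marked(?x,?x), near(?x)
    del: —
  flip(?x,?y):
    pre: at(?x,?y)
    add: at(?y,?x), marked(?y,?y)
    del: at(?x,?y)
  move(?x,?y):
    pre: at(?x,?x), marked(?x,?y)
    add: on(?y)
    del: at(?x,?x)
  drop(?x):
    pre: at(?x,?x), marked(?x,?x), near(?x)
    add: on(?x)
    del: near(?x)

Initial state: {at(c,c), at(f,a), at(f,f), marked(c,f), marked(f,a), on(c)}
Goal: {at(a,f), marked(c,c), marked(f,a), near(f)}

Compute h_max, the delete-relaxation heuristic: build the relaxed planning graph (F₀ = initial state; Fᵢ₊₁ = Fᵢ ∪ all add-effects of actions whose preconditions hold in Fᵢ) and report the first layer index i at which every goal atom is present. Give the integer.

2

F0 = init (6 atoms)
F1 = F0 ∪ {at(a,f), marked(a,a), marked(c,c), near(c), on(a), on(f)}  (12 atoms)
F2 = F1 ∪ {marked(f,f), near(f)}  (14 atoms)
goal ⊆ F2  ⇒  h_max = 2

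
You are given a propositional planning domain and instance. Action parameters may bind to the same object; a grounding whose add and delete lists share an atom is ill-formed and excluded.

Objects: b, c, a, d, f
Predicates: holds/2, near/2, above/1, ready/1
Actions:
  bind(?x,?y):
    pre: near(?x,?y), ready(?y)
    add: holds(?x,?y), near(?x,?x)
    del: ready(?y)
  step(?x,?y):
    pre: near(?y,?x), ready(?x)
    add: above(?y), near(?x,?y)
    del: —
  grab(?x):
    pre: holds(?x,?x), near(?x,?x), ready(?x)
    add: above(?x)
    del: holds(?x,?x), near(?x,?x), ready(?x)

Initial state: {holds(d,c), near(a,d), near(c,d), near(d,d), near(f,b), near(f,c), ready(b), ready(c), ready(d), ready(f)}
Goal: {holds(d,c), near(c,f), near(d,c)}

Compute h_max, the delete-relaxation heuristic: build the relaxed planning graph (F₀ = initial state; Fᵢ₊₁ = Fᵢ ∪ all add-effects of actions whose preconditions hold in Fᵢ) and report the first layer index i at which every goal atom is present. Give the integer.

F0 = init (10 atoms)
F1 = F0 ∪ {above(a), above(c), above(d), above(f), holds(a,d), holds(c,d), holds(d,d), holds(f,b), holds(f,c), near(a,a), near(b,f), near(c,c), near(c,f), near(d,a), near(d,c), near(f,f)}  (26 atoms)
goal ⊆ F1  ⇒  h_max = 1

1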